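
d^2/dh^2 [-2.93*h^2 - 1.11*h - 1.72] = -5.86000000000000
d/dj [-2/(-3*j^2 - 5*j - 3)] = 2*(-6*j - 5)/(3*j^2 + 5*j + 3)^2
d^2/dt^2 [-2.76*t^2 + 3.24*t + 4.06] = -5.52000000000000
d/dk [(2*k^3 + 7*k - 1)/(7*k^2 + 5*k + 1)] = (14*k^4 + 20*k^3 - 43*k^2 + 14*k + 12)/(49*k^4 + 70*k^3 + 39*k^2 + 10*k + 1)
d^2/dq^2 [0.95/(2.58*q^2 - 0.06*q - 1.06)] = (12.64716*q^2 - 0.29412*q - 0.95*(5.16*q - 0.06)*(10.32*q - 0.12) - 5.19612)/(-2.58*q^2 + 0.06*q + 1.06)^3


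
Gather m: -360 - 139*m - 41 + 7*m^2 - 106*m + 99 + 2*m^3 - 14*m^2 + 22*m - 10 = 2*m^3 - 7*m^2 - 223*m - 312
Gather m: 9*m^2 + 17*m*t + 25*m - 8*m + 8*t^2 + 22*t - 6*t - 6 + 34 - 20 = 9*m^2 + m*(17*t + 17) + 8*t^2 + 16*t + 8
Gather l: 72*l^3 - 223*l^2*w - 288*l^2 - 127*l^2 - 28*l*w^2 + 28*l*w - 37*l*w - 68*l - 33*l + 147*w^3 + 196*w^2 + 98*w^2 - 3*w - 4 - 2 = 72*l^3 + l^2*(-223*w - 415) + l*(-28*w^2 - 9*w - 101) + 147*w^3 + 294*w^2 - 3*w - 6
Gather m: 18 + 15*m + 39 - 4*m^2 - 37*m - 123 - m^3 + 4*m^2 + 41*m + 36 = -m^3 + 19*m - 30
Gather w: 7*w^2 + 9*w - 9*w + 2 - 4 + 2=7*w^2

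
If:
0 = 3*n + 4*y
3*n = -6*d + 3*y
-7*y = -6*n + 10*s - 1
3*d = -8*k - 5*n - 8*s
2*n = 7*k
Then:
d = 196/3825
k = -64/3825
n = -224/3825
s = 29/850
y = 56/1275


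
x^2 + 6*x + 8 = (x + 2)*(x + 4)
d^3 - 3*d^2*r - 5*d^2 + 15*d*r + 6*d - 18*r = (d - 3)*(d - 2)*(d - 3*r)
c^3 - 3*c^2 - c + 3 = (c - 3)*(c - 1)*(c + 1)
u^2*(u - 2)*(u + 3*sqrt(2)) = u^4 - 2*u^3 + 3*sqrt(2)*u^3 - 6*sqrt(2)*u^2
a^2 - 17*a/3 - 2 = (a - 6)*(a + 1/3)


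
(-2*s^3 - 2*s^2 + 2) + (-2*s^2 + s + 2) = -2*s^3 - 4*s^2 + s + 4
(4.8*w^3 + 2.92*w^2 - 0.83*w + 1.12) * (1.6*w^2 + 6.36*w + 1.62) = 7.68*w^5 + 35.2*w^4 + 25.0192*w^3 + 1.2436*w^2 + 5.7786*w + 1.8144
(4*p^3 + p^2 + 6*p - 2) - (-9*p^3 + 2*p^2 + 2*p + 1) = 13*p^3 - p^2 + 4*p - 3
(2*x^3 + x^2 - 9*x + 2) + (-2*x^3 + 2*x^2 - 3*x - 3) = 3*x^2 - 12*x - 1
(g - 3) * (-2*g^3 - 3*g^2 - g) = -2*g^4 + 3*g^3 + 8*g^2 + 3*g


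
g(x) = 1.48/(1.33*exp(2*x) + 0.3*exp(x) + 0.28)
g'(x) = 1.48*(-2.66*exp(2*x) - 0.3*exp(x))/(1.33*exp(2*x) + 0.3*exp(x) + 0.28)^2 = (-3.9368*exp(x) - 0.444)*exp(x)/(1.33*exp(2*x) + 0.3*exp(x) + 0.28)^2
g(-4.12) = 5.19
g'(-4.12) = -0.10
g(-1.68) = 3.87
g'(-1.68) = -1.50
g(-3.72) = 5.14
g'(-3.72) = -0.16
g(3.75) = 0.00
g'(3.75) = -0.00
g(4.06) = 0.00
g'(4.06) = -0.00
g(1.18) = 0.10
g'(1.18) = -0.18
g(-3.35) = 5.07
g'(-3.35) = -0.24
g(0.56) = 0.30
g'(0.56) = -0.54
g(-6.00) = 5.27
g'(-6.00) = -0.01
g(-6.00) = 5.27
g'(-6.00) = -0.01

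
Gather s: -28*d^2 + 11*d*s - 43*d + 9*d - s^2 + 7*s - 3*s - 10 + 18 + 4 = -28*d^2 - 34*d - s^2 + s*(11*d + 4) + 12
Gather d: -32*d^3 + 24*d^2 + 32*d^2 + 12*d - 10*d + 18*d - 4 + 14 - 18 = -32*d^3 + 56*d^2 + 20*d - 8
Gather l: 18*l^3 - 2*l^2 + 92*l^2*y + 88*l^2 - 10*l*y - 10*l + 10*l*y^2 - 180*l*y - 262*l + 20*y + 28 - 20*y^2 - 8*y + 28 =18*l^3 + l^2*(92*y + 86) + l*(10*y^2 - 190*y - 272) - 20*y^2 + 12*y + 56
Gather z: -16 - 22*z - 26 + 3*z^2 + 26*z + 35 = 3*z^2 + 4*z - 7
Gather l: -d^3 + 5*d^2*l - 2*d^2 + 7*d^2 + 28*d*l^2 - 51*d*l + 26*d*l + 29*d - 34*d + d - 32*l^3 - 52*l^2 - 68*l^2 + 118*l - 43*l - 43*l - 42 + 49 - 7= -d^3 + 5*d^2 - 4*d - 32*l^3 + l^2*(28*d - 120) + l*(5*d^2 - 25*d + 32)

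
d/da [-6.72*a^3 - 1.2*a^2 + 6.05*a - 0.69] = -20.16*a^2 - 2.4*a + 6.05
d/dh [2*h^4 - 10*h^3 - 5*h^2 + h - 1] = 8*h^3 - 30*h^2 - 10*h + 1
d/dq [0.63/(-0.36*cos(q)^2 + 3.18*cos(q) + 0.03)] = (2.0034 - 0.4536*cos(q))*sin(q)/(-0.36*cos(q)^2 + 3.18*cos(q) + 0.03)^2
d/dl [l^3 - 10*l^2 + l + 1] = 3*l^2 - 20*l + 1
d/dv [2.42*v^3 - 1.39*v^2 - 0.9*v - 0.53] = 7.26*v^2 - 2.78*v - 0.9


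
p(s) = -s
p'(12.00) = -1.00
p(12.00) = -12.00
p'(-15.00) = -1.00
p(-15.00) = 15.00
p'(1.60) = -1.00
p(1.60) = -1.60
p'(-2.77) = -1.00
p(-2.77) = 2.77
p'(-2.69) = -1.00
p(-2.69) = 2.69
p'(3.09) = -1.00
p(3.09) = -3.09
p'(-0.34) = -1.00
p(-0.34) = 0.34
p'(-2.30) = -1.00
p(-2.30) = 2.30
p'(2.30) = -1.00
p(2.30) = -2.30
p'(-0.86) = -1.00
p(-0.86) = 0.86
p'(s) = -1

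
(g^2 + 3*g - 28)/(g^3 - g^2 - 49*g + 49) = (g - 4)/(g^2 - 8*g + 7)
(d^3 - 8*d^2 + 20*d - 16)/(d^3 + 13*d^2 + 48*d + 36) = (d^3 - 8*d^2 + 20*d - 16)/(d^3 + 13*d^2 + 48*d + 36)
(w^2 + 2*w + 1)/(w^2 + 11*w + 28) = (w^2 + 2*w + 1)/(w^2 + 11*w + 28)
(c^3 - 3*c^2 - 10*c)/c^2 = c - 3 - 10/c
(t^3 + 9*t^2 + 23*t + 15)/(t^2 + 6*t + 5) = t + 3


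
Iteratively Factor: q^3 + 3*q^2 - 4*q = (q + 4)*(q^2 - q) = (q - 1)*(q + 4)*(q)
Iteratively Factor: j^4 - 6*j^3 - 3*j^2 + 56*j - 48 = (j - 1)*(j^3 - 5*j^2 - 8*j + 48) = (j - 1)*(j + 3)*(j^2 - 8*j + 16) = (j - 4)*(j - 1)*(j + 3)*(j - 4)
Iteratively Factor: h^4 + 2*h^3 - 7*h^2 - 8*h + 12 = (h + 2)*(h^3 - 7*h + 6) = (h - 2)*(h + 2)*(h^2 + 2*h - 3) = (h - 2)*(h - 1)*(h + 2)*(h + 3)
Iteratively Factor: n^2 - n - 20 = (n - 5)*(n + 4)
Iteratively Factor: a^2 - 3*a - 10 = (a + 2)*(a - 5)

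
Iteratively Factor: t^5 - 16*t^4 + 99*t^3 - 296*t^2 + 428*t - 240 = (t - 2)*(t^4 - 14*t^3 + 71*t^2 - 154*t + 120) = (t - 4)*(t - 2)*(t^3 - 10*t^2 + 31*t - 30) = (t - 4)*(t - 2)^2*(t^2 - 8*t + 15) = (t - 4)*(t - 3)*(t - 2)^2*(t - 5)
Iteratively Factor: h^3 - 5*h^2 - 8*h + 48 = (h + 3)*(h^2 - 8*h + 16) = (h - 4)*(h + 3)*(h - 4)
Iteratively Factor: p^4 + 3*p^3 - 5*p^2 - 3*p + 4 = (p + 4)*(p^3 - p^2 - p + 1) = (p + 1)*(p + 4)*(p^2 - 2*p + 1) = (p - 1)*(p + 1)*(p + 4)*(p - 1)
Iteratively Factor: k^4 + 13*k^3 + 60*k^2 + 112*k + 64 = (k + 4)*(k^3 + 9*k^2 + 24*k + 16) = (k + 1)*(k + 4)*(k^2 + 8*k + 16) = (k + 1)*(k + 4)^2*(k + 4)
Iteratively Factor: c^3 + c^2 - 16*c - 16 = (c - 4)*(c^2 + 5*c + 4) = (c - 4)*(c + 1)*(c + 4)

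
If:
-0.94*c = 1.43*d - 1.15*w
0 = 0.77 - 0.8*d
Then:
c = 1.22340425531915*w - 1.46422872340426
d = 0.96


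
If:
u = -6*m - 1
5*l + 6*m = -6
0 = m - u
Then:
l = -36/35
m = -1/7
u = -1/7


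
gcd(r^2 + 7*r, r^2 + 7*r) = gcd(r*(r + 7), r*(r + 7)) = r^2 + 7*r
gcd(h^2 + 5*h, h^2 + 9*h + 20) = h + 5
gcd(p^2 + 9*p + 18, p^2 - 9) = p + 3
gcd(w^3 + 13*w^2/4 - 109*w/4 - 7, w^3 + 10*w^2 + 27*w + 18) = 1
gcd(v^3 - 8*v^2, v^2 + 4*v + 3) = 1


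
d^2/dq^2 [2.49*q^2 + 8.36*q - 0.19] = 4.98000000000000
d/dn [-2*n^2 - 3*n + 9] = -4*n - 3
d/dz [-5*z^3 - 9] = -15*z^2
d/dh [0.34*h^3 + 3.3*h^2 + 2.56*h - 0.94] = 1.02*h^2 + 6.6*h + 2.56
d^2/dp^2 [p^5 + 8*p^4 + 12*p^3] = 4*p*(5*p^2 + 24*p + 18)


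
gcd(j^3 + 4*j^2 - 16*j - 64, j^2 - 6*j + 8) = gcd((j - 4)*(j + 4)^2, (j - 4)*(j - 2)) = j - 4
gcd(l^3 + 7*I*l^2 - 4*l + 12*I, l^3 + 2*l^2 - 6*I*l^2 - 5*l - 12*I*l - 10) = l - I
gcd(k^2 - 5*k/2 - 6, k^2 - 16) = k - 4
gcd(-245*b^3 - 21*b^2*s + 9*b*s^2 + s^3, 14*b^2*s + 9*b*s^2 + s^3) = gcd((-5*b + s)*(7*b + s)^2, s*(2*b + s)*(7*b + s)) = 7*b + s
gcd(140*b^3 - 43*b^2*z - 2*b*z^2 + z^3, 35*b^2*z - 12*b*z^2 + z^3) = -5*b + z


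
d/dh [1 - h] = -1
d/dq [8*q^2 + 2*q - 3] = 16*q + 2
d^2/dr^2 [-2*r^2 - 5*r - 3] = -4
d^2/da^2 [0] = 0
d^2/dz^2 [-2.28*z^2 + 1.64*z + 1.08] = -4.56000000000000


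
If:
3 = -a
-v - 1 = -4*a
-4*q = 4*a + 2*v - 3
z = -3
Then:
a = -3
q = 41/4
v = -13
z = -3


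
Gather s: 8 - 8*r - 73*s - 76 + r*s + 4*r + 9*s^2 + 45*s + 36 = -4*r + 9*s^2 + s*(r - 28) - 32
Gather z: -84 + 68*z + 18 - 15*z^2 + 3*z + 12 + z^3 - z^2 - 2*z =z^3 - 16*z^2 + 69*z - 54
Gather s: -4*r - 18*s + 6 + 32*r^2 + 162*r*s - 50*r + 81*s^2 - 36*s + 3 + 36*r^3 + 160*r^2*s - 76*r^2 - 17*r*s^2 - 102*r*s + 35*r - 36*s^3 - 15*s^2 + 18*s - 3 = 36*r^3 - 44*r^2 - 19*r - 36*s^3 + s^2*(66 - 17*r) + s*(160*r^2 + 60*r - 36) + 6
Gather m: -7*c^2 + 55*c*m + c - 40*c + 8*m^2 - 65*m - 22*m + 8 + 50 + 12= -7*c^2 - 39*c + 8*m^2 + m*(55*c - 87) + 70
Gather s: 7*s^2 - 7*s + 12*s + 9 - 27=7*s^2 + 5*s - 18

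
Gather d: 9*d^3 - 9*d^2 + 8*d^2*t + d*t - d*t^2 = 9*d^3 + d^2*(8*t - 9) + d*(-t^2 + t)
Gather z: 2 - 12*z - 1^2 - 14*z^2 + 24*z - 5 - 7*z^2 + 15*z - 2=-21*z^2 + 27*z - 6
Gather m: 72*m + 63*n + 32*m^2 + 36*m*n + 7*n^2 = 32*m^2 + m*(36*n + 72) + 7*n^2 + 63*n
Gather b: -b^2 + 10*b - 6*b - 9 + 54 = -b^2 + 4*b + 45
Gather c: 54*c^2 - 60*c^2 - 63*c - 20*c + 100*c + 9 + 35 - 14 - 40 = -6*c^2 + 17*c - 10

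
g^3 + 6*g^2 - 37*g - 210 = (g - 6)*(g + 5)*(g + 7)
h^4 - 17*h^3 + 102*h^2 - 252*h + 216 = (h - 6)^2*(h - 3)*(h - 2)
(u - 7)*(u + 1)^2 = u^3 - 5*u^2 - 13*u - 7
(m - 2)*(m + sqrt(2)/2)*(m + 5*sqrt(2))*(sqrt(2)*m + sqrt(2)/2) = sqrt(2)*m^4 - 3*sqrt(2)*m^3/2 + 11*m^3 - 33*m^2/2 + 4*sqrt(2)*m^2 - 11*m - 15*sqrt(2)*m/2 - 5*sqrt(2)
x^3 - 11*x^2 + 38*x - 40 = (x - 5)*(x - 4)*(x - 2)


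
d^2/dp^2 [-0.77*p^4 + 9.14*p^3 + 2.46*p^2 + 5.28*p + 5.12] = -9.24*p^2 + 54.84*p + 4.92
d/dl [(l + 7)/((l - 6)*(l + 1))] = (-l^2 - 14*l + 29)/(l^4 - 10*l^3 + 13*l^2 + 60*l + 36)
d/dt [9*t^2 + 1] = 18*t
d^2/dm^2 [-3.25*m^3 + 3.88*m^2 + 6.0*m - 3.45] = 7.76 - 19.5*m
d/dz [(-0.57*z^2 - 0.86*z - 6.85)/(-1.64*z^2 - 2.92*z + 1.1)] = (0.254*z^2 - 23.722*z - 20.948)/(2.6896*z^4 + 9.5776*z^3 + 4.9184*z^2 - 6.424*z + 1.21)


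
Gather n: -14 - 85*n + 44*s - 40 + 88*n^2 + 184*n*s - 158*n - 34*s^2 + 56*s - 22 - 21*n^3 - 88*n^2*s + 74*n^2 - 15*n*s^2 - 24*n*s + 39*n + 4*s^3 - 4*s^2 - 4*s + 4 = -21*n^3 + n^2*(162 - 88*s) + n*(-15*s^2 + 160*s - 204) + 4*s^3 - 38*s^2 + 96*s - 72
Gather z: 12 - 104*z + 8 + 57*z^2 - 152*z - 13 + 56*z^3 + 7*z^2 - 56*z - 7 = 56*z^3 + 64*z^2 - 312*z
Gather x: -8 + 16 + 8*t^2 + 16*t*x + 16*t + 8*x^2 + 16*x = 8*t^2 + 16*t + 8*x^2 + x*(16*t + 16) + 8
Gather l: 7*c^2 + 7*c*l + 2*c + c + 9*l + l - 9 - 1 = 7*c^2 + 3*c + l*(7*c + 10) - 10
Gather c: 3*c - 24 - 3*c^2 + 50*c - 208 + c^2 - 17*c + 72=-2*c^2 + 36*c - 160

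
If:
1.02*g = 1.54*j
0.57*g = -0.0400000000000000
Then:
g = -0.07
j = -0.05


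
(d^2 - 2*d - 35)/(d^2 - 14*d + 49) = (d + 5)/(d - 7)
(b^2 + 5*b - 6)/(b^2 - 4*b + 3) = (b + 6)/(b - 3)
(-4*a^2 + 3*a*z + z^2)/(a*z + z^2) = (-4*a^2 + 3*a*z + z^2)/(z*(a + z))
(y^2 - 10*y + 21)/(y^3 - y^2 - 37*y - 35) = (y - 3)/(y^2 + 6*y + 5)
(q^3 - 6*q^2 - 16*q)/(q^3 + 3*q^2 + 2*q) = (q - 8)/(q + 1)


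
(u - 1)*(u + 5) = u^2 + 4*u - 5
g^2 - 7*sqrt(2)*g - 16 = (g - 8*sqrt(2))*(g + sqrt(2))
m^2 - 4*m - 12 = (m - 6)*(m + 2)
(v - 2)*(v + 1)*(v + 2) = v^3 + v^2 - 4*v - 4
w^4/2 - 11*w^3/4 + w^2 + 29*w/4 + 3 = (w/2 + 1/4)*(w - 4)*(w - 3)*(w + 1)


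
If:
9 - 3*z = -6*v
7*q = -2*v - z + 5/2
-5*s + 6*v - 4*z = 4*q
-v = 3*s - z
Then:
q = 397/58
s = -88/29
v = -351/29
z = -615/29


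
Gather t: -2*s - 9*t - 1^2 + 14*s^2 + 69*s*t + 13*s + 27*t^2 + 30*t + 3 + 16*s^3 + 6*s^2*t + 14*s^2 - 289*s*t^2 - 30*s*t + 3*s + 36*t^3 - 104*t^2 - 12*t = 16*s^3 + 28*s^2 + 14*s + 36*t^3 + t^2*(-289*s - 77) + t*(6*s^2 + 39*s + 9) + 2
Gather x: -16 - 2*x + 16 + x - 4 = -x - 4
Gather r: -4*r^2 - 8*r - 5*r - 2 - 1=-4*r^2 - 13*r - 3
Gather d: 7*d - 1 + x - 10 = 7*d + x - 11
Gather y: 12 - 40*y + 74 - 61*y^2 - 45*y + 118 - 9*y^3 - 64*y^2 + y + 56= -9*y^3 - 125*y^2 - 84*y + 260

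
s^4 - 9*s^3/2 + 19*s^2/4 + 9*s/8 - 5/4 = (s - 5/2)*(s - 2)*(s - 1/2)*(s + 1/2)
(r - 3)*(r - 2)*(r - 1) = r^3 - 6*r^2 + 11*r - 6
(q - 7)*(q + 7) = q^2 - 49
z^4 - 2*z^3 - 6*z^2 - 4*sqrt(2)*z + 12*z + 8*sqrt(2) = (z - 2)*(z - 2*sqrt(2))*(z + sqrt(2))^2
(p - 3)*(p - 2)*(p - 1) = p^3 - 6*p^2 + 11*p - 6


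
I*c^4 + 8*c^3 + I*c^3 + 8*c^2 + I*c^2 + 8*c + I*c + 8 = (c + 1)*(c - 8*I)*(c + I)*(I*c + 1)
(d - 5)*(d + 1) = d^2 - 4*d - 5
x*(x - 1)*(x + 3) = x^3 + 2*x^2 - 3*x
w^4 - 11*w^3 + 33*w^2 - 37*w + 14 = (w - 7)*(w - 2)*(w - 1)^2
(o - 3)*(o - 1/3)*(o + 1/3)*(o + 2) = o^4 - o^3 - 55*o^2/9 + o/9 + 2/3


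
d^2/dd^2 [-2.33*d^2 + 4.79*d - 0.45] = -4.66000000000000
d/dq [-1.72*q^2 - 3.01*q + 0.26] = -3.44*q - 3.01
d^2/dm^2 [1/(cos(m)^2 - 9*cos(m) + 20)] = (-4*sin(m)^4 + 3*sin(m)^2 - 855*cos(m)/4 + 27*cos(3*m)/4 + 123)/((cos(m) - 5)^3*(cos(m) - 4)^3)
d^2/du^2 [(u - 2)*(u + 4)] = 2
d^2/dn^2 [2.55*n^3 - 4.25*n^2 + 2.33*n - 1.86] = 15.3*n - 8.5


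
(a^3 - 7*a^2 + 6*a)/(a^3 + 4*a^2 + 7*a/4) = 4*(a^2 - 7*a + 6)/(4*a^2 + 16*a + 7)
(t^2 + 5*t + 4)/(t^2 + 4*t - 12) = (t^2 + 5*t + 4)/(t^2 + 4*t - 12)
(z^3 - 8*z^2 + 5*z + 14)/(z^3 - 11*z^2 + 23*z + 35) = (z - 2)/(z - 5)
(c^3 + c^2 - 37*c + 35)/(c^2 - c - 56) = (c^2 - 6*c + 5)/(c - 8)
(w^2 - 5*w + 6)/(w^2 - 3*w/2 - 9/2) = 2*(w - 2)/(2*w + 3)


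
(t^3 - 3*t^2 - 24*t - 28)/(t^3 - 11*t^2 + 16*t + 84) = (t + 2)/(t - 6)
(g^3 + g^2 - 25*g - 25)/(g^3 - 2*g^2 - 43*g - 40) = (g - 5)/(g - 8)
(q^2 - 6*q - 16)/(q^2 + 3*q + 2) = (q - 8)/(q + 1)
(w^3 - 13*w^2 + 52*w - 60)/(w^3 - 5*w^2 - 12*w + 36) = (w - 5)/(w + 3)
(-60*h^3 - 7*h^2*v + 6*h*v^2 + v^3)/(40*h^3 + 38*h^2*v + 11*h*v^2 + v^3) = (-3*h + v)/(2*h + v)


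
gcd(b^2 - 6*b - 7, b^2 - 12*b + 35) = b - 7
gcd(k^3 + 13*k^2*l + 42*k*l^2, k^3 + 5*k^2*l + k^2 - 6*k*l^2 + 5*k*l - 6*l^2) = k + 6*l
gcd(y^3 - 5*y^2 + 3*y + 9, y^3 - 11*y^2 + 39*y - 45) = y^2 - 6*y + 9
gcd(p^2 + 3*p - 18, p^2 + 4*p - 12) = p + 6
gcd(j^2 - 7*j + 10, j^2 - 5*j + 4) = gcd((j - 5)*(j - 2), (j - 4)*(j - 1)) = 1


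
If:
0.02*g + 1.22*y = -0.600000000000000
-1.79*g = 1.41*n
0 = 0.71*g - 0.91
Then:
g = 1.28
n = -1.63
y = -0.51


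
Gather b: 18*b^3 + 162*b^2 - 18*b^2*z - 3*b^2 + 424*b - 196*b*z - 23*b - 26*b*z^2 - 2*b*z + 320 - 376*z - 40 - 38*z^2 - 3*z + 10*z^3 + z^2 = 18*b^3 + b^2*(159 - 18*z) + b*(-26*z^2 - 198*z + 401) + 10*z^3 - 37*z^2 - 379*z + 280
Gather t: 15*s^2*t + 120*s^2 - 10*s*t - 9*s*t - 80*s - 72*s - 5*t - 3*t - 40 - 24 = 120*s^2 - 152*s + t*(15*s^2 - 19*s - 8) - 64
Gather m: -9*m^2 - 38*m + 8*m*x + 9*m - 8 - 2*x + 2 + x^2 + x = -9*m^2 + m*(8*x - 29) + x^2 - x - 6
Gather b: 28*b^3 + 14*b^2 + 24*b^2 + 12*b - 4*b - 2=28*b^3 + 38*b^2 + 8*b - 2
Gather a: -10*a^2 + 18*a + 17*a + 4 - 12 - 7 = -10*a^2 + 35*a - 15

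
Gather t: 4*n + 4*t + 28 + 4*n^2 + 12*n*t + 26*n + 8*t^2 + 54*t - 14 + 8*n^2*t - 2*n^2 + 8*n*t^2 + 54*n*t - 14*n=2*n^2 + 16*n + t^2*(8*n + 8) + t*(8*n^2 + 66*n + 58) + 14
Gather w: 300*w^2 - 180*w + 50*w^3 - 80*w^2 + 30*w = 50*w^3 + 220*w^2 - 150*w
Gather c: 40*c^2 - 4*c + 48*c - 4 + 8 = 40*c^2 + 44*c + 4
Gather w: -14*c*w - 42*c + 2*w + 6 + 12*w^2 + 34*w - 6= -42*c + 12*w^2 + w*(36 - 14*c)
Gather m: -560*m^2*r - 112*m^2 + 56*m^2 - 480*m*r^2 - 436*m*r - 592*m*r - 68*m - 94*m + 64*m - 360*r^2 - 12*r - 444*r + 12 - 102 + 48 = m^2*(-560*r - 56) + m*(-480*r^2 - 1028*r - 98) - 360*r^2 - 456*r - 42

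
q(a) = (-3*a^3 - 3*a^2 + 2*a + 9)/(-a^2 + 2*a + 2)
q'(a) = (2*a - 2)*(-3*a^3 - 3*a^2 + 2*a + 9)/(-a^2 + 2*a + 2)^2 + (-9*a^2 - 6*a + 2)/(-a^2 + 2*a + 2)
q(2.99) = 95.86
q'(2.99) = -296.96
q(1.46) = -1.37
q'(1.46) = -9.76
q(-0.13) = 5.05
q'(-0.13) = -5.09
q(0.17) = 4.00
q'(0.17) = -2.56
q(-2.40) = -3.32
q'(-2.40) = 1.51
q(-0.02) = 4.57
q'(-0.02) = -3.68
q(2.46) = -56.31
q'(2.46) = -266.74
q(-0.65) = 26.15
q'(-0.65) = -303.40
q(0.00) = 4.50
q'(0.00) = -3.50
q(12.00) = 47.31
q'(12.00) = 2.76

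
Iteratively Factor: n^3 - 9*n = (n - 3)*(n^2 + 3*n) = n*(n - 3)*(n + 3)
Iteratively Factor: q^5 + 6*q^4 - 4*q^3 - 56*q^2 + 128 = (q + 4)*(q^4 + 2*q^3 - 12*q^2 - 8*q + 32) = (q - 2)*(q + 4)*(q^3 + 4*q^2 - 4*q - 16) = (q - 2)*(q + 2)*(q + 4)*(q^2 + 2*q - 8) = (q - 2)^2*(q + 2)*(q + 4)*(q + 4)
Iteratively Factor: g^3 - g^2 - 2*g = (g - 2)*(g^2 + g) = (g - 2)*(g + 1)*(g)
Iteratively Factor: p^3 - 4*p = (p + 2)*(p^2 - 2*p) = p*(p + 2)*(p - 2)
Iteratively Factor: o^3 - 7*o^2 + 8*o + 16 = (o - 4)*(o^2 - 3*o - 4) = (o - 4)*(o + 1)*(o - 4)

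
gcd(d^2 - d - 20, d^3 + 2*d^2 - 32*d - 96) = d + 4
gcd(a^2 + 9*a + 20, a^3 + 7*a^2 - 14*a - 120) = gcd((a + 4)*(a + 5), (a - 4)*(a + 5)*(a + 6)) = a + 5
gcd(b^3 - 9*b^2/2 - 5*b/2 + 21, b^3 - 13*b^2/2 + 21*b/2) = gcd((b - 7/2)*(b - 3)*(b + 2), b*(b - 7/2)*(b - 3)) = b^2 - 13*b/2 + 21/2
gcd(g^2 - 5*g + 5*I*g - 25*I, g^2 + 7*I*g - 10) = g + 5*I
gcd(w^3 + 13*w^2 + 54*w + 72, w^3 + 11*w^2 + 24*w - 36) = w + 6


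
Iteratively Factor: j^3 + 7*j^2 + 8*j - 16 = (j + 4)*(j^2 + 3*j - 4) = (j + 4)^2*(j - 1)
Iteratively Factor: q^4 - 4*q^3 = (q)*(q^3 - 4*q^2) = q^2*(q^2 - 4*q) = q^3*(q - 4)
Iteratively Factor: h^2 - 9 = (h - 3)*(h + 3)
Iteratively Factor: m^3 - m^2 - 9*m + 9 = (m - 1)*(m^2 - 9) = (m - 3)*(m - 1)*(m + 3)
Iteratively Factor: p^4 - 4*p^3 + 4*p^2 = (p)*(p^3 - 4*p^2 + 4*p) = p*(p - 2)*(p^2 - 2*p) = p*(p - 2)^2*(p)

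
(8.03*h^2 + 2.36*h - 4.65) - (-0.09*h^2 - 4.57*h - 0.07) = 8.12*h^2 + 6.93*h - 4.58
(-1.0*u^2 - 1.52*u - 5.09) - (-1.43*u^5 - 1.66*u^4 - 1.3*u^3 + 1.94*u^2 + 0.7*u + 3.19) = 1.43*u^5 + 1.66*u^4 + 1.3*u^3 - 2.94*u^2 - 2.22*u - 8.28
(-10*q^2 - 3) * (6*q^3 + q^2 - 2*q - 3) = -60*q^5 - 10*q^4 + 2*q^3 + 27*q^2 + 6*q + 9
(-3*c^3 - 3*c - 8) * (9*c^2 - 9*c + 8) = -27*c^5 + 27*c^4 - 51*c^3 - 45*c^2 + 48*c - 64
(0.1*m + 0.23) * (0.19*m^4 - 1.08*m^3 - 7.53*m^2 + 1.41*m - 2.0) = 0.019*m^5 - 0.0643*m^4 - 1.0014*m^3 - 1.5909*m^2 + 0.1243*m - 0.46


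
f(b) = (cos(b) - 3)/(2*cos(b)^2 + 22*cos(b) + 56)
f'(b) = (4*sin(b)*cos(b) + 22*sin(b))*(cos(b) - 3)/(2*cos(b)^2 + 22*cos(b) + 56)^2 - sin(b)/(2*cos(b)^2 + 22*cos(b) + 56) = (cos(b)^2 - 6*cos(b) - 61)*sin(b)/(2*(cos(b)^2 + 11*cos(b) + 28)^2)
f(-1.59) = -0.05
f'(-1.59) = 0.04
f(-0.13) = -0.03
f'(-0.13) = 0.00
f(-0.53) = -0.03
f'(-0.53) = 0.01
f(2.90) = -0.11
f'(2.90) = -0.02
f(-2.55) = -0.10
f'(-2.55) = 0.04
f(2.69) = -0.10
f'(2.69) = -0.03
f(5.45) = -0.03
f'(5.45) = 0.02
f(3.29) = -0.11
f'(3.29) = 0.01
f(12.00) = -0.03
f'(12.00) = 0.01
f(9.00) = -0.10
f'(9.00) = -0.03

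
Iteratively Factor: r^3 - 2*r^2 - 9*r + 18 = (r - 2)*(r^2 - 9) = (r - 2)*(r + 3)*(r - 3)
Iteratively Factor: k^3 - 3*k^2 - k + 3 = (k + 1)*(k^2 - 4*k + 3) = (k - 3)*(k + 1)*(k - 1)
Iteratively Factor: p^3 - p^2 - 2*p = (p + 1)*(p^2 - 2*p) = (p - 2)*(p + 1)*(p)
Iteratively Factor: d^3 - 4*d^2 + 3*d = (d - 3)*(d^2 - d) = d*(d - 3)*(d - 1)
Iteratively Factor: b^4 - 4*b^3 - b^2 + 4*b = (b - 1)*(b^3 - 3*b^2 - 4*b) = (b - 1)*(b + 1)*(b^2 - 4*b) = (b - 4)*(b - 1)*(b + 1)*(b)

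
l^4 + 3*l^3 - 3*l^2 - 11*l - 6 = (l - 2)*(l + 1)^2*(l + 3)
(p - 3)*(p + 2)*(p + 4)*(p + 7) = p^4 + 10*p^3 + 11*p^2 - 94*p - 168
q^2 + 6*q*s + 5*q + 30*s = (q + 5)*(q + 6*s)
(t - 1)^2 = t^2 - 2*t + 1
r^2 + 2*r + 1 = (r + 1)^2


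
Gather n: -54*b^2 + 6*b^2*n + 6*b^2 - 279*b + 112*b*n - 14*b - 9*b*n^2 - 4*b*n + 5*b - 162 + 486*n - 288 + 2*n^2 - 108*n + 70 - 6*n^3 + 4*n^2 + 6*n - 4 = -48*b^2 - 288*b - 6*n^3 + n^2*(6 - 9*b) + n*(6*b^2 + 108*b + 384) - 384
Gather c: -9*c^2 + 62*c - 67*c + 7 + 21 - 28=-9*c^2 - 5*c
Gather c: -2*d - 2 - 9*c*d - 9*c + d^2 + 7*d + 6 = c*(-9*d - 9) + d^2 + 5*d + 4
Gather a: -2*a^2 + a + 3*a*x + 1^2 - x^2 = -2*a^2 + a*(3*x + 1) - x^2 + 1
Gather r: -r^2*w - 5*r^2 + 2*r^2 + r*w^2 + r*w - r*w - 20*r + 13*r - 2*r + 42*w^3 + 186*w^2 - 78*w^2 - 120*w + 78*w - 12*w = r^2*(-w - 3) + r*(w^2 - 9) + 42*w^3 + 108*w^2 - 54*w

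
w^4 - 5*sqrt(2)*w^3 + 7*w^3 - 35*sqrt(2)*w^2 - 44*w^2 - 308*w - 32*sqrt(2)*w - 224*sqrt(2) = (w + 7)*(w - 8*sqrt(2))*(w + sqrt(2))*(w + 2*sqrt(2))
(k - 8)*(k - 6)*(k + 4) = k^3 - 10*k^2 - 8*k + 192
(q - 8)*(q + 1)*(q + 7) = q^3 - 57*q - 56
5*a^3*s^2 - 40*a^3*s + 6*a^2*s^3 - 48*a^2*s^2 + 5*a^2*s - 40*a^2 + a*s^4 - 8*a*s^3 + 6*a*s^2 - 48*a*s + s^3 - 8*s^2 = (a + s)*(5*a + s)*(s - 8)*(a*s + 1)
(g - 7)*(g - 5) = g^2 - 12*g + 35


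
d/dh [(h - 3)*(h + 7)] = 2*h + 4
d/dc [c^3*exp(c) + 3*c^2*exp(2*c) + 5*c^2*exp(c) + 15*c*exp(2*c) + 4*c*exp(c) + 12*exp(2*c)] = (c^3 + 6*c^2*exp(c) + 8*c^2 + 36*c*exp(c) + 14*c + 39*exp(c) + 4)*exp(c)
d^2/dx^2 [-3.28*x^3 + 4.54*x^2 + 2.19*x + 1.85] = 9.08 - 19.68*x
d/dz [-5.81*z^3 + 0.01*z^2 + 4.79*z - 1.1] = -17.43*z^2 + 0.02*z + 4.79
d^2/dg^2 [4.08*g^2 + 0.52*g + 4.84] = 8.16000000000000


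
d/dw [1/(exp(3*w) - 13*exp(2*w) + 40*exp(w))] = (-3*exp(2*w) + 26*exp(w) - 40)*exp(-w)/(exp(2*w) - 13*exp(w) + 40)^2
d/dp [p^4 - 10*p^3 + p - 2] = 4*p^3 - 30*p^2 + 1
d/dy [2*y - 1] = 2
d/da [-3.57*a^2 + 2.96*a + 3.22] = 2.96 - 7.14*a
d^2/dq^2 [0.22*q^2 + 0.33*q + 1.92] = 0.440000000000000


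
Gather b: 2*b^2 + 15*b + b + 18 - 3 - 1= 2*b^2 + 16*b + 14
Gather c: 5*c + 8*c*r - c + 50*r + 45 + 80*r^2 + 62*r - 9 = c*(8*r + 4) + 80*r^2 + 112*r + 36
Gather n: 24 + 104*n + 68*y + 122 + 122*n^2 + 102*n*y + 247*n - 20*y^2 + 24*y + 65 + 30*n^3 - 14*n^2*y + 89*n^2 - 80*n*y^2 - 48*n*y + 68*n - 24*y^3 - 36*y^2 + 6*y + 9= 30*n^3 + n^2*(211 - 14*y) + n*(-80*y^2 + 54*y + 419) - 24*y^3 - 56*y^2 + 98*y + 220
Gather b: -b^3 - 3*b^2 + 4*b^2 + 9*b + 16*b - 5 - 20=-b^3 + b^2 + 25*b - 25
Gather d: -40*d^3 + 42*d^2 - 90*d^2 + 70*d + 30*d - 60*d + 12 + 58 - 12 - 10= -40*d^3 - 48*d^2 + 40*d + 48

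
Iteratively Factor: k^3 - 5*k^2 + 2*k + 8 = (k - 2)*(k^2 - 3*k - 4) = (k - 4)*(k - 2)*(k + 1)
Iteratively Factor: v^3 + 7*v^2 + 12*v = (v + 3)*(v^2 + 4*v) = v*(v + 3)*(v + 4)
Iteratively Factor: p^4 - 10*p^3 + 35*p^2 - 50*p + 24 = (p - 4)*(p^3 - 6*p^2 + 11*p - 6) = (p - 4)*(p - 3)*(p^2 - 3*p + 2) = (p - 4)*(p - 3)*(p - 2)*(p - 1)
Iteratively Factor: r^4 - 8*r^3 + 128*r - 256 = (r - 4)*(r^3 - 4*r^2 - 16*r + 64) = (r - 4)*(r + 4)*(r^2 - 8*r + 16) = (r - 4)^2*(r + 4)*(r - 4)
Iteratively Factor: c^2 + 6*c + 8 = (c + 4)*(c + 2)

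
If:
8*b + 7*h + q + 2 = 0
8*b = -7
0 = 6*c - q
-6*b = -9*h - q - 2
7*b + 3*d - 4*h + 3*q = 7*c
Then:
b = -7/8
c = 383/48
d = -5095/144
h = -49/8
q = 383/8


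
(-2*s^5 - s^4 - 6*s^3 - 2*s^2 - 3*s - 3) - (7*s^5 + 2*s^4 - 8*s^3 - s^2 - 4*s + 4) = -9*s^5 - 3*s^4 + 2*s^3 - s^2 + s - 7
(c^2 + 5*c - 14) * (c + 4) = c^3 + 9*c^2 + 6*c - 56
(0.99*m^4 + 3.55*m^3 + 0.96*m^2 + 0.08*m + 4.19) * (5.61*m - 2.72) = 5.5539*m^5 + 17.2227*m^4 - 4.2704*m^3 - 2.1624*m^2 + 23.2883*m - 11.3968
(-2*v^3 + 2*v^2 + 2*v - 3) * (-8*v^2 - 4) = 16*v^5 - 16*v^4 - 8*v^3 + 16*v^2 - 8*v + 12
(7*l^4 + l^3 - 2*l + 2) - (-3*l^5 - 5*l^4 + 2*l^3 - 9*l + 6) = 3*l^5 + 12*l^4 - l^3 + 7*l - 4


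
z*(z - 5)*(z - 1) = z^3 - 6*z^2 + 5*z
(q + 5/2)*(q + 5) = q^2 + 15*q/2 + 25/2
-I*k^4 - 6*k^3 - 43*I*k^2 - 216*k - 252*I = (k - 7*I)*(k - 6*I)*(k + 6*I)*(-I*k + 1)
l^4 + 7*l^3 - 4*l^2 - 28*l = l*(l - 2)*(l + 2)*(l + 7)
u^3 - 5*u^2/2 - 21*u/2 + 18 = (u - 4)*(u - 3/2)*(u + 3)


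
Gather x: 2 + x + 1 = x + 3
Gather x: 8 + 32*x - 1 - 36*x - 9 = -4*x - 2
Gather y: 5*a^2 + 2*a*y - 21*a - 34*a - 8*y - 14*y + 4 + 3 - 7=5*a^2 - 55*a + y*(2*a - 22)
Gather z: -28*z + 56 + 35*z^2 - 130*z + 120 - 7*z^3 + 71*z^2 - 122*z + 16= -7*z^3 + 106*z^2 - 280*z + 192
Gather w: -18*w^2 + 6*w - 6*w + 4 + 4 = 8 - 18*w^2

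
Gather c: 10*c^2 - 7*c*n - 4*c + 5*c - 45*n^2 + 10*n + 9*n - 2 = 10*c^2 + c*(1 - 7*n) - 45*n^2 + 19*n - 2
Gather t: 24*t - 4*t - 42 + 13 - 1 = 20*t - 30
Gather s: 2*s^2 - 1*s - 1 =2*s^2 - s - 1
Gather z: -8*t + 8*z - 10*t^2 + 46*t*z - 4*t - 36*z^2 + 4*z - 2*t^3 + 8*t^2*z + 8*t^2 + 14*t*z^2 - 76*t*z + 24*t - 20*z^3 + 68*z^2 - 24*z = -2*t^3 - 2*t^2 + 12*t - 20*z^3 + z^2*(14*t + 32) + z*(8*t^2 - 30*t - 12)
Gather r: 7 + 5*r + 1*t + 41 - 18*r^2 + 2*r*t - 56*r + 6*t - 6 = -18*r^2 + r*(2*t - 51) + 7*t + 42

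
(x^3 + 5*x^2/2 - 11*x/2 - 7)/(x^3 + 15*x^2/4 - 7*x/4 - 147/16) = 8*(x^2 - x - 2)/(8*x^2 + 2*x - 21)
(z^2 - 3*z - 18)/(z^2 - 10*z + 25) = (z^2 - 3*z - 18)/(z^2 - 10*z + 25)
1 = 1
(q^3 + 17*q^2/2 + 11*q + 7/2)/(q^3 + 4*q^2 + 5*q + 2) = (2*q^2 + 15*q + 7)/(2*(q^2 + 3*q + 2))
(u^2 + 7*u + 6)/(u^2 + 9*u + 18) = (u + 1)/(u + 3)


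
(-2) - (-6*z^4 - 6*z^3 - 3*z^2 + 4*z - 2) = 6*z^4 + 6*z^3 + 3*z^2 - 4*z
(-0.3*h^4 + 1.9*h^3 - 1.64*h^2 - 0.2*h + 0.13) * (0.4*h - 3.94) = -0.12*h^5 + 1.942*h^4 - 8.142*h^3 + 6.3816*h^2 + 0.84*h - 0.5122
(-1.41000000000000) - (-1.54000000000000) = 0.130000000000000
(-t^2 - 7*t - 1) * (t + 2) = -t^3 - 9*t^2 - 15*t - 2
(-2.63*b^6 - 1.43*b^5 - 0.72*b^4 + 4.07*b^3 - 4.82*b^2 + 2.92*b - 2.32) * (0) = 0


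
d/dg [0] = 0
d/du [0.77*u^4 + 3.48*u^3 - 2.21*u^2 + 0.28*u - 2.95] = 3.08*u^3 + 10.44*u^2 - 4.42*u + 0.28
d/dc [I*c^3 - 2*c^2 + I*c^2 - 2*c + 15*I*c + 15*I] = 3*I*c^2 + 2*c*(-2 + I) - 2 + 15*I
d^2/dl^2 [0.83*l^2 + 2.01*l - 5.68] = 1.66000000000000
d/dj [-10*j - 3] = -10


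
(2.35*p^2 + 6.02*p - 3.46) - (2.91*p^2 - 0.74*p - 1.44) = -0.56*p^2 + 6.76*p - 2.02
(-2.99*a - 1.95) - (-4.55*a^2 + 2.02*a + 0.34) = 4.55*a^2 - 5.01*a - 2.29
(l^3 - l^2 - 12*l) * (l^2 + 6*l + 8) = l^5 + 5*l^4 - 10*l^3 - 80*l^2 - 96*l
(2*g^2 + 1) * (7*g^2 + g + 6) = 14*g^4 + 2*g^3 + 19*g^2 + g + 6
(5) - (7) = -2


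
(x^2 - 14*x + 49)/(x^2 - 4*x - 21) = (x - 7)/(x + 3)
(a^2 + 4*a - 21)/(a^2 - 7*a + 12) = (a + 7)/(a - 4)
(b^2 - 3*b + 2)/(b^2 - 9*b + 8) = (b - 2)/(b - 8)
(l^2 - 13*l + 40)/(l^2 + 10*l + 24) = (l^2 - 13*l + 40)/(l^2 + 10*l + 24)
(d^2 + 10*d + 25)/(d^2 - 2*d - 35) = (d + 5)/(d - 7)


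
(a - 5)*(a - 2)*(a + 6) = a^3 - a^2 - 32*a + 60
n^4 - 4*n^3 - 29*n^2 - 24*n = n*(n - 8)*(n + 1)*(n + 3)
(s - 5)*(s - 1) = s^2 - 6*s + 5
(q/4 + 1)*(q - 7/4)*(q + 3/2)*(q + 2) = q^4/4 + 23*q^3/16 + 31*q^2/32 - 71*q/16 - 21/4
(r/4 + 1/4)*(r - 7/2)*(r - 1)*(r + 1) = r^4/4 - 5*r^3/8 - 9*r^2/8 + 5*r/8 + 7/8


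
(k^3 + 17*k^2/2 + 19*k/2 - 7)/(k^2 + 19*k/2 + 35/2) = (2*k^2 + 3*k - 2)/(2*k + 5)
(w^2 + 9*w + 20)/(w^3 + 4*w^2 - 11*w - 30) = (w + 4)/(w^2 - w - 6)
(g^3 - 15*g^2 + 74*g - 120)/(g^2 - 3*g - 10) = (g^2 - 10*g + 24)/(g + 2)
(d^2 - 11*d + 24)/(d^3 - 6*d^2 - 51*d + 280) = (d - 3)/(d^2 + 2*d - 35)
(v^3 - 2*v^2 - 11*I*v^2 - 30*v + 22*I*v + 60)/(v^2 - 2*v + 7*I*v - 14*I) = (v^2 - 11*I*v - 30)/(v + 7*I)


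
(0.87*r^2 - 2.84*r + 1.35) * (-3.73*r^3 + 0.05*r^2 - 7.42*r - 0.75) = -3.2451*r^5 + 10.6367*r^4 - 11.6329*r^3 + 20.4878*r^2 - 7.887*r - 1.0125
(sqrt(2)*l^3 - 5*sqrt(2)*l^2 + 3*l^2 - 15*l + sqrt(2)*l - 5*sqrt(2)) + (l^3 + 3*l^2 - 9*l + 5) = l^3 + sqrt(2)*l^3 - 5*sqrt(2)*l^2 + 6*l^2 - 24*l + sqrt(2)*l - 5*sqrt(2) + 5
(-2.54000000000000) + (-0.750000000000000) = -3.29000000000000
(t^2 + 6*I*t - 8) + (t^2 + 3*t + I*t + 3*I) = 2*t^2 + 3*t + 7*I*t - 8 + 3*I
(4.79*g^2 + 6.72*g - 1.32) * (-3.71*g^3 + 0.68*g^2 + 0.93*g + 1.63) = -17.7709*g^5 - 21.674*g^4 + 13.9215*g^3 + 13.1597*g^2 + 9.726*g - 2.1516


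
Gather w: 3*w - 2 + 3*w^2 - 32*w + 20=3*w^2 - 29*w + 18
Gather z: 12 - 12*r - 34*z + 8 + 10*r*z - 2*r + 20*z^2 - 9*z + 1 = -14*r + 20*z^2 + z*(10*r - 43) + 21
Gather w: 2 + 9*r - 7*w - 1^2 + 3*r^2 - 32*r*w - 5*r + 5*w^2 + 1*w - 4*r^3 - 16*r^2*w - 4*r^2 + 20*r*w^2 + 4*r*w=-4*r^3 - r^2 + 4*r + w^2*(20*r + 5) + w*(-16*r^2 - 28*r - 6) + 1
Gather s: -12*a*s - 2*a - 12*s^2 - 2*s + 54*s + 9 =-2*a - 12*s^2 + s*(52 - 12*a) + 9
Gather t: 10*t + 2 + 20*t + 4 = 30*t + 6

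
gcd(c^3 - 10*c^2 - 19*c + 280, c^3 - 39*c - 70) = c^2 - 2*c - 35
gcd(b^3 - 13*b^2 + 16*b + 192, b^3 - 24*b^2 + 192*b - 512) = b^2 - 16*b + 64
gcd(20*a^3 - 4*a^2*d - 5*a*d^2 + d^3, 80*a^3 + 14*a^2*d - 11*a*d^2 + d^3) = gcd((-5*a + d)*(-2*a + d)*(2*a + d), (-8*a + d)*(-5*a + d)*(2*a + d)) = 10*a^2 + 3*a*d - d^2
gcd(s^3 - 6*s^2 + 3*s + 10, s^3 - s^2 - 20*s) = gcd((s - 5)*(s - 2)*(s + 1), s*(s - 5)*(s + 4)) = s - 5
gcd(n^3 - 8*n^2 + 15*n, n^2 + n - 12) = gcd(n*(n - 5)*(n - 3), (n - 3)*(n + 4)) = n - 3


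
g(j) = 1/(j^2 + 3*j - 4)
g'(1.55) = -0.65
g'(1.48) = -0.86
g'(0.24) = -0.34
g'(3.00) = -0.05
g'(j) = (-2*j - 3)/(j^2 + 3*j - 4)^2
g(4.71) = 0.03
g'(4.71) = -0.01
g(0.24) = -0.31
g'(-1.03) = -0.03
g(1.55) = 0.33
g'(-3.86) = 10.20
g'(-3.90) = 19.99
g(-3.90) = -2.04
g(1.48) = 0.38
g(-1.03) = -0.17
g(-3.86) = -1.47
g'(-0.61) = -0.06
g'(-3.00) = 0.19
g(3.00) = 0.07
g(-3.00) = -0.25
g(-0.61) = -0.18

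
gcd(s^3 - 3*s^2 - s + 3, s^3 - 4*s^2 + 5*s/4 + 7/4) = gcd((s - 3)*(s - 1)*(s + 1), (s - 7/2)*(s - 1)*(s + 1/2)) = s - 1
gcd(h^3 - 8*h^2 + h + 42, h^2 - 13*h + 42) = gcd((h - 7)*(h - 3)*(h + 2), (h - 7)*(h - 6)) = h - 7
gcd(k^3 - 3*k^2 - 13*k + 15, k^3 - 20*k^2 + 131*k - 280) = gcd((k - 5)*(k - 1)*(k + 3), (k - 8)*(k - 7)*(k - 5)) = k - 5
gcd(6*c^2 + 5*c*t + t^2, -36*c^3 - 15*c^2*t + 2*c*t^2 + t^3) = 3*c + t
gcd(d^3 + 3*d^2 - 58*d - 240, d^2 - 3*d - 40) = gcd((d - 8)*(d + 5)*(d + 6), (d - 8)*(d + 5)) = d^2 - 3*d - 40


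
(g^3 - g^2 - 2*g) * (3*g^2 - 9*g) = 3*g^5 - 12*g^4 + 3*g^3 + 18*g^2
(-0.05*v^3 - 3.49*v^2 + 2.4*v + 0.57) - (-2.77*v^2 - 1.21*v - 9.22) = -0.05*v^3 - 0.72*v^2 + 3.61*v + 9.79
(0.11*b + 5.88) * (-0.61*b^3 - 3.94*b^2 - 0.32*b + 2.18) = -0.0671*b^4 - 4.0202*b^3 - 23.2024*b^2 - 1.6418*b + 12.8184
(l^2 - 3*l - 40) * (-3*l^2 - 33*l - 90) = -3*l^4 - 24*l^3 + 129*l^2 + 1590*l + 3600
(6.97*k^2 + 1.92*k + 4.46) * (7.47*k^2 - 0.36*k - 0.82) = 52.0659*k^4 + 11.8332*k^3 + 26.9096*k^2 - 3.18*k - 3.6572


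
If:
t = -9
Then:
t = -9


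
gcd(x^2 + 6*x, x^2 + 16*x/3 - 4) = x + 6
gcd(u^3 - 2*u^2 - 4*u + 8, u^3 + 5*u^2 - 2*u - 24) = u - 2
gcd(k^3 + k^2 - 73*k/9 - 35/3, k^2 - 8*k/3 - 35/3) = k + 7/3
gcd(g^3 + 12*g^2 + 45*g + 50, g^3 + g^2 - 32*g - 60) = g^2 + 7*g + 10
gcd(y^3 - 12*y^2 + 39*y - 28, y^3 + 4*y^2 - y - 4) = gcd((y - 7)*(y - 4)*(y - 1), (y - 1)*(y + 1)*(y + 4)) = y - 1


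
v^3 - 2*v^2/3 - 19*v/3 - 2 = (v - 3)*(v + 1/3)*(v + 2)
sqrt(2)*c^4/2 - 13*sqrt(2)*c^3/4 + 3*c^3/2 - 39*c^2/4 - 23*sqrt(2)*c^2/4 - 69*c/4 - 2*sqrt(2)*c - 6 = (c - 8)*(c + 1/2)*(c + 3*sqrt(2)/2)*(sqrt(2)*c/2 + sqrt(2)/2)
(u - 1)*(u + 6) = u^2 + 5*u - 6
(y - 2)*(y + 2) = y^2 - 4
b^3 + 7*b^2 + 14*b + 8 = (b + 1)*(b + 2)*(b + 4)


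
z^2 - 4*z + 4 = (z - 2)^2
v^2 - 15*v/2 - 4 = (v - 8)*(v + 1/2)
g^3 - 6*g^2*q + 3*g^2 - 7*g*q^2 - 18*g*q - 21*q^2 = (g + 3)*(g - 7*q)*(g + q)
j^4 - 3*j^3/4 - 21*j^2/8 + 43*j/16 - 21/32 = (j - 3/2)*(j - 1/2)^2*(j + 7/4)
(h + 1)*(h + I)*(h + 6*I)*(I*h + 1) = I*h^4 - 6*h^3 + I*h^3 - 6*h^2 + I*h^2 - 6*h + I*h - 6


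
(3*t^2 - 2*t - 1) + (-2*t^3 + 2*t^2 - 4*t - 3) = -2*t^3 + 5*t^2 - 6*t - 4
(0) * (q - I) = 0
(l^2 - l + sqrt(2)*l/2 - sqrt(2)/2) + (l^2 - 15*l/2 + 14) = 2*l^2 - 17*l/2 + sqrt(2)*l/2 - sqrt(2)/2 + 14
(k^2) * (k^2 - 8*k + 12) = k^4 - 8*k^3 + 12*k^2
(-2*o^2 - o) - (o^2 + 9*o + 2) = -3*o^2 - 10*o - 2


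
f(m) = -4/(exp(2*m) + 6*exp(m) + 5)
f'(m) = -4*(-2*exp(2*m) - 6*exp(m))/(exp(2*m) + 6*exp(m) + 5)^2 = 8*(exp(m) + 3)*exp(m)/(exp(2*m) + 6*exp(m) + 5)^2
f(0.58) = -0.21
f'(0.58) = 0.19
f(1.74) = -0.06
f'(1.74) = 0.08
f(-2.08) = -0.69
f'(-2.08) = 0.09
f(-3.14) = -0.76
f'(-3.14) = 0.04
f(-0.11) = -0.36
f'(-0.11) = 0.22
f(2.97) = -0.01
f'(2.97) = 0.01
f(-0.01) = -0.34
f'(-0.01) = 0.22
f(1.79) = -0.05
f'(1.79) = 0.07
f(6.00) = 0.00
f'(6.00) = 0.00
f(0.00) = -0.33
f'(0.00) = 0.22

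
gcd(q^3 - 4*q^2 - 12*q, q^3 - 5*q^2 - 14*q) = q^2 + 2*q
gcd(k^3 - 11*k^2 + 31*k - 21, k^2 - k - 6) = k - 3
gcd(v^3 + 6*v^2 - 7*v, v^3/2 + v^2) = v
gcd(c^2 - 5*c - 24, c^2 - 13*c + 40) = c - 8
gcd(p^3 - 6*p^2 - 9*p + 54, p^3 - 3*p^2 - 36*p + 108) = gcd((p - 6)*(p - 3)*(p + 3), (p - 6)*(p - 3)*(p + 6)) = p^2 - 9*p + 18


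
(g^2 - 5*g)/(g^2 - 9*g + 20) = g/(g - 4)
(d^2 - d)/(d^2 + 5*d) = (d - 1)/(d + 5)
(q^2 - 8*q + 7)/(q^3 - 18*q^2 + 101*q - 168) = (q - 1)/(q^2 - 11*q + 24)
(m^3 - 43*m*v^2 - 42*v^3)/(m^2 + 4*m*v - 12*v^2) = (-m^2 + 6*m*v + 7*v^2)/(-m + 2*v)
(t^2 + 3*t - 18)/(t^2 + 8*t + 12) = (t - 3)/(t + 2)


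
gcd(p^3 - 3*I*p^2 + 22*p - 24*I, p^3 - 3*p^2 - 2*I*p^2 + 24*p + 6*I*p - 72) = p^2 - 2*I*p + 24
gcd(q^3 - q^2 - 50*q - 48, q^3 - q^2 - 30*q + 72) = q + 6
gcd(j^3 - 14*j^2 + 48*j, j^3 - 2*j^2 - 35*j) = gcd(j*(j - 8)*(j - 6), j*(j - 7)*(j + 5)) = j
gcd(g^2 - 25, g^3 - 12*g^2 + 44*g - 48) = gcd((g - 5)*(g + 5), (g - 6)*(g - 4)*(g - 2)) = 1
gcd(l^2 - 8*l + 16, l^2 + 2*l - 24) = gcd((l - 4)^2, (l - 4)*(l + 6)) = l - 4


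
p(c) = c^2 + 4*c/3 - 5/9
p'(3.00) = 7.33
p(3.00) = 12.44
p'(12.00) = 25.33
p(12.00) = 159.44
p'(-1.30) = -1.27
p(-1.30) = -0.60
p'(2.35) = 6.03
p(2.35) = 8.10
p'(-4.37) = -7.41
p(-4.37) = 12.71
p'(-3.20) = -5.07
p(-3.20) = 5.42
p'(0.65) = 2.63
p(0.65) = 0.73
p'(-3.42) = -5.51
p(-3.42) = 6.58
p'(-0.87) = -0.41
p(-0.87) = -0.96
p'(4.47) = 10.27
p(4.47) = 25.39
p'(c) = 2*c + 4/3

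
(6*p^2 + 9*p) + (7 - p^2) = 5*p^2 + 9*p + 7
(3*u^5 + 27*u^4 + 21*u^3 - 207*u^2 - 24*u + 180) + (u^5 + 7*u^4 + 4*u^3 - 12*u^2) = 4*u^5 + 34*u^4 + 25*u^3 - 219*u^2 - 24*u + 180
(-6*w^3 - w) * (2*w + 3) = -12*w^4 - 18*w^3 - 2*w^2 - 3*w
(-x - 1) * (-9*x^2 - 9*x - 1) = 9*x^3 + 18*x^2 + 10*x + 1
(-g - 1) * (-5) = 5*g + 5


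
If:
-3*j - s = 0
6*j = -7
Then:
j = -7/6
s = 7/2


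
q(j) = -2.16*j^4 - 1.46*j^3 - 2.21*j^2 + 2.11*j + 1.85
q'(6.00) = -2048.33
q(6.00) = -3179.77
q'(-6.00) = 1737.19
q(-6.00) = -2574.37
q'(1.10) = -19.55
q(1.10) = -3.61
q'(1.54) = -46.64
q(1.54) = -17.62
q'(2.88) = -253.34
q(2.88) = -193.88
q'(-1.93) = 56.44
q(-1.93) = -29.93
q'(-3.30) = 279.49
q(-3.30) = -232.87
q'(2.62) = -194.92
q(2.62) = -135.83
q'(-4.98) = 982.59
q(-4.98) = -1211.68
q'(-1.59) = 32.79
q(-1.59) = -15.03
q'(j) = -8.64*j^3 - 4.38*j^2 - 4.42*j + 2.11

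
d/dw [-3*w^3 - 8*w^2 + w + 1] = -9*w^2 - 16*w + 1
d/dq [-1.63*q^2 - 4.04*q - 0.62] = -3.26*q - 4.04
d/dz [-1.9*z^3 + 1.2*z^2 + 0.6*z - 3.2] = -5.7*z^2 + 2.4*z + 0.6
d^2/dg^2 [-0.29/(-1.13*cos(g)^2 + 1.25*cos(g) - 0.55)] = (-1.481204*(1 - cos(g)^2)^2 + 1.228875*cos(g)^3 - 0.472787*cos(g)^2 - 2.657125*cos(g) + 2.026984)/(1.13*cos(g)^2 - 1.25*cos(g) + 0.55)^3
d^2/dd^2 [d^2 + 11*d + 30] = 2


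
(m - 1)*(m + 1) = m^2 - 1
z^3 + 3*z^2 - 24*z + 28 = (z - 2)^2*(z + 7)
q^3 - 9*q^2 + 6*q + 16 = (q - 8)*(q - 2)*(q + 1)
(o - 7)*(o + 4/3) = o^2 - 17*o/3 - 28/3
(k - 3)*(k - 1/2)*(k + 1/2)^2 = k^4 - 5*k^3/2 - 7*k^2/4 + 5*k/8 + 3/8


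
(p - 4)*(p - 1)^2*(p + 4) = p^4 - 2*p^3 - 15*p^2 + 32*p - 16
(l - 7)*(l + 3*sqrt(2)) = l^2 - 7*l + 3*sqrt(2)*l - 21*sqrt(2)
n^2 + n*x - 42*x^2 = (n - 6*x)*(n + 7*x)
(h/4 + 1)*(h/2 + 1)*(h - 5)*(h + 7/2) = h^4/8 + 9*h^3/16 - 37*h^2/16 - 117*h/8 - 35/2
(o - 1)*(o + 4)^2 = o^3 + 7*o^2 + 8*o - 16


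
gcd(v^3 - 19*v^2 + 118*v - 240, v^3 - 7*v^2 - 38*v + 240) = v^2 - 13*v + 40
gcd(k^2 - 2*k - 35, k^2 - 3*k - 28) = k - 7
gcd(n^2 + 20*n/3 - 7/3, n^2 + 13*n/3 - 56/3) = n + 7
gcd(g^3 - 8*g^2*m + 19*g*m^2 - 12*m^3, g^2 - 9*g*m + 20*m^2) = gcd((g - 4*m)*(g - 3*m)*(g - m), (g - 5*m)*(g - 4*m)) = g - 4*m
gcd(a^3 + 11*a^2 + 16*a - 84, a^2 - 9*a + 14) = a - 2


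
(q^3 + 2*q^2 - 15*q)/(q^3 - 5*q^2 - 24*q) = (-q^2 - 2*q + 15)/(-q^2 + 5*q + 24)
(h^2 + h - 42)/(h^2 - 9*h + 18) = (h + 7)/(h - 3)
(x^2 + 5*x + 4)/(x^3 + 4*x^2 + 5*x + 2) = (x + 4)/(x^2 + 3*x + 2)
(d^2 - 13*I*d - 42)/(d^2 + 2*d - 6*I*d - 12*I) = (d - 7*I)/(d + 2)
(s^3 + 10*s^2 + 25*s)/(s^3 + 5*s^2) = (s + 5)/s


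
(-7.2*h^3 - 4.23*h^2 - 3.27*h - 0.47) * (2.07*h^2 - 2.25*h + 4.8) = -14.904*h^5 + 7.4439*h^4 - 31.8114*h^3 - 13.9194*h^2 - 14.6385*h - 2.256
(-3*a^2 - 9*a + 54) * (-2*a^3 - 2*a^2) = 6*a^5 + 24*a^4 - 90*a^3 - 108*a^2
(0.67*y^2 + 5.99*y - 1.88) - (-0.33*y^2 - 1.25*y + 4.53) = 1.0*y^2 + 7.24*y - 6.41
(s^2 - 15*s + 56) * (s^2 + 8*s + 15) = s^4 - 7*s^3 - 49*s^2 + 223*s + 840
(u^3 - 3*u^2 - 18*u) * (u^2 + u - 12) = u^5 - 2*u^4 - 33*u^3 + 18*u^2 + 216*u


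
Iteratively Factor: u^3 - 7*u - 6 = (u + 1)*(u^2 - u - 6) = (u - 3)*(u + 1)*(u + 2)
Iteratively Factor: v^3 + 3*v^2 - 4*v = (v + 4)*(v^2 - v) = (v - 1)*(v + 4)*(v)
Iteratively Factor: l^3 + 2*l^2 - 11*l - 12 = (l + 1)*(l^2 + l - 12) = (l + 1)*(l + 4)*(l - 3)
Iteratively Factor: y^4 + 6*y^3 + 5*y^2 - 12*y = (y + 3)*(y^3 + 3*y^2 - 4*y) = (y + 3)*(y + 4)*(y^2 - y) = (y - 1)*(y + 3)*(y + 4)*(y)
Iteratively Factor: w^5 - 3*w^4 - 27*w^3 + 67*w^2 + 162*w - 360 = (w + 3)*(w^4 - 6*w^3 - 9*w^2 + 94*w - 120) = (w - 2)*(w + 3)*(w^3 - 4*w^2 - 17*w + 60) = (w - 3)*(w - 2)*(w + 3)*(w^2 - w - 20) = (w - 5)*(w - 3)*(w - 2)*(w + 3)*(w + 4)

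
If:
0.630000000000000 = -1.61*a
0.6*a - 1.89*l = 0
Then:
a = -0.39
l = -0.12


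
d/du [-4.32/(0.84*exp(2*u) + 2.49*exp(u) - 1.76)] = (7.2576*exp(u) + 10.7568)*exp(u)/(0.84*exp(2*u) + 2.49*exp(u) - 1.76)^2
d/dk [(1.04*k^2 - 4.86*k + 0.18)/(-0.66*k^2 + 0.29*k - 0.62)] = (-2.906*k^2 - 1.052*k + 2.961)/(0.4356*k^4 - 0.3828*k^3 + 0.9025*k^2 - 0.3596*k + 0.3844)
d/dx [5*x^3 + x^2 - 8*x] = 15*x^2 + 2*x - 8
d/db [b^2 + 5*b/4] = 2*b + 5/4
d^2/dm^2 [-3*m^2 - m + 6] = -6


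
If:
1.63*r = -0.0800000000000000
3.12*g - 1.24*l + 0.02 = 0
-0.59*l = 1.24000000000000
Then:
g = -0.84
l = -2.10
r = -0.05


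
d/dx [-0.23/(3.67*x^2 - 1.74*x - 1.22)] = (1.6882*x - 0.4002)/(-3.67*x^2 + 1.74*x + 1.22)^2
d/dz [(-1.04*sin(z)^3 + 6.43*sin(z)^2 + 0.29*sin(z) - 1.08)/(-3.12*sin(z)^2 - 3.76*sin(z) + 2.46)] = (3.2448*sin(z)^4 + 7.8208*sin(z)^3 - 30.9472*sin(z)^2 + 24.8964*sin(z) - 3.3474)*cos(z)/(9.7344*sin(z)^4 + 23.4624*sin(z)^3 - 1.2128*sin(z)^2 - 18.4992*sin(z) + 6.0516)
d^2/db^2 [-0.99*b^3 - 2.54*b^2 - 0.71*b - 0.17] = -5.94*b - 5.08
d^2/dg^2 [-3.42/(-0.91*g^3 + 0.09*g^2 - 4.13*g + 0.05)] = ((0.6156 - 18.6732*g)*(0.91*g^3 - 0.09*g^2 + 4.13*g - 0.05) + 3.42*(2.73*g^2 - 0.18*g + 4.13)*(5.46*g^2 - 0.36*g + 8.26))/(0.91*g^3 - 0.09*g^2 + 4.13*g - 0.05)^3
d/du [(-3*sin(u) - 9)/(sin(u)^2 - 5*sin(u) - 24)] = 3*cos(u)/(sin(u) - 8)^2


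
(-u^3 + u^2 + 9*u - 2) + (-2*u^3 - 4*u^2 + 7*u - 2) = -3*u^3 - 3*u^2 + 16*u - 4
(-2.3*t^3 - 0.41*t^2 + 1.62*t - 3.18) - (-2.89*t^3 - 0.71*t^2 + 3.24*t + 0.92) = 0.59*t^3 + 0.3*t^2 - 1.62*t - 4.1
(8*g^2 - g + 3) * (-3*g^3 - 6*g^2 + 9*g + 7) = -24*g^5 - 45*g^4 + 69*g^3 + 29*g^2 + 20*g + 21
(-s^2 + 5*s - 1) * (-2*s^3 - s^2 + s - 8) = 2*s^5 - 9*s^4 - 4*s^3 + 14*s^2 - 41*s + 8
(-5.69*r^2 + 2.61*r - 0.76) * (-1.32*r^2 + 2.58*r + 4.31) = 7.5108*r^4 - 18.1254*r^3 - 16.7869*r^2 + 9.2883*r - 3.2756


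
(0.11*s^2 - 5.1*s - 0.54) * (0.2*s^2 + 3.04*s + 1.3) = 0.022*s^4 - 0.6856*s^3 - 15.469*s^2 - 8.2716*s - 0.702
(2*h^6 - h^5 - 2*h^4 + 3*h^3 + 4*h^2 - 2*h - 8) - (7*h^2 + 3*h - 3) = 2*h^6 - h^5 - 2*h^4 + 3*h^3 - 3*h^2 - 5*h - 5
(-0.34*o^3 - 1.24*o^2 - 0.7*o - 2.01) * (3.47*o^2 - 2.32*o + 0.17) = -1.1798*o^5 - 3.514*o^4 + 0.39*o^3 - 5.5615*o^2 + 4.5442*o - 0.3417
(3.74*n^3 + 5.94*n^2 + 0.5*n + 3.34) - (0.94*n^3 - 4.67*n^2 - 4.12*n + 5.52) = 2.8*n^3 + 10.61*n^2 + 4.62*n - 2.18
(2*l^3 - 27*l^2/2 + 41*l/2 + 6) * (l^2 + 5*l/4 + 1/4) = 2*l^5 - 11*l^4 + 33*l^3/8 + 113*l^2/4 + 101*l/8 + 3/2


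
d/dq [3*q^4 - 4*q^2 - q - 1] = 12*q^3 - 8*q - 1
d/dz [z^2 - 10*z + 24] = 2*z - 10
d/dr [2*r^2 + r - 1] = 4*r + 1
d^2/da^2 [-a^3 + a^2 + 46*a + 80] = 2 - 6*a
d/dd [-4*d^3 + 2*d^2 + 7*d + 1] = -12*d^2 + 4*d + 7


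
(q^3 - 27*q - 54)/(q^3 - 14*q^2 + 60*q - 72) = (q^2 + 6*q + 9)/(q^2 - 8*q + 12)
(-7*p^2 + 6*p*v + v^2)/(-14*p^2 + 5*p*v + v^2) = (p - v)/(2*p - v)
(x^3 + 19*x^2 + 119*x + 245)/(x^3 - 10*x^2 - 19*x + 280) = (x^2 + 14*x + 49)/(x^2 - 15*x + 56)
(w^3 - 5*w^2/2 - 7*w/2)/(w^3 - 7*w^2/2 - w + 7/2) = w/(w - 1)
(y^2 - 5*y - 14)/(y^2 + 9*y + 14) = (y - 7)/(y + 7)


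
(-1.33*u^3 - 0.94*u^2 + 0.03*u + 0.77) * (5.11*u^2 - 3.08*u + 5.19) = -6.7963*u^5 - 0.707*u^4 - 3.8542*u^3 - 1.0363*u^2 - 2.2159*u + 3.9963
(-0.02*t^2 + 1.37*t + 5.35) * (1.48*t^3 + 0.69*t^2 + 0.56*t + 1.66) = -0.0296*t^5 + 2.0138*t^4 + 8.8521*t^3 + 4.4255*t^2 + 5.2702*t + 8.881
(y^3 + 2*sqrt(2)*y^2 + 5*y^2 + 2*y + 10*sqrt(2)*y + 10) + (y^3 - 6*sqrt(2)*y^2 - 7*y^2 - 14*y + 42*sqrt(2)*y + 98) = 2*y^3 - 4*sqrt(2)*y^2 - 2*y^2 - 12*y + 52*sqrt(2)*y + 108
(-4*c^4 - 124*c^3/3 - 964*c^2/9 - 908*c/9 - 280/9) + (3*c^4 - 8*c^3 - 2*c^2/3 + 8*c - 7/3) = -c^4 - 148*c^3/3 - 970*c^2/9 - 836*c/9 - 301/9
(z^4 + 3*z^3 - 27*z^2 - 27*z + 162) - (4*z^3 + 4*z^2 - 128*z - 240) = z^4 - z^3 - 31*z^2 + 101*z + 402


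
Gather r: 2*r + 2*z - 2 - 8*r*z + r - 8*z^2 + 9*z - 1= r*(3 - 8*z) - 8*z^2 + 11*z - 3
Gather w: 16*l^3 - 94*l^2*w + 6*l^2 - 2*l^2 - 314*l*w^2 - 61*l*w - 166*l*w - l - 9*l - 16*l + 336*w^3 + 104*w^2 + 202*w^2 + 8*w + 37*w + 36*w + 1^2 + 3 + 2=16*l^3 + 4*l^2 - 26*l + 336*w^3 + w^2*(306 - 314*l) + w*(-94*l^2 - 227*l + 81) + 6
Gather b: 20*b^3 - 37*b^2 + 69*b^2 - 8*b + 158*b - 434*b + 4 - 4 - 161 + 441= 20*b^3 + 32*b^2 - 284*b + 280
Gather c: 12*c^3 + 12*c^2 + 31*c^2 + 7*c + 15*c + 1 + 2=12*c^3 + 43*c^2 + 22*c + 3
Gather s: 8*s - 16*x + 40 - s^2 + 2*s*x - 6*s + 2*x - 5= -s^2 + s*(2*x + 2) - 14*x + 35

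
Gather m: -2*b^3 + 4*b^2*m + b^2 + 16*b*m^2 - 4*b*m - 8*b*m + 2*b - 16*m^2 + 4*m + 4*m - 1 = -2*b^3 + b^2 + 2*b + m^2*(16*b - 16) + m*(4*b^2 - 12*b + 8) - 1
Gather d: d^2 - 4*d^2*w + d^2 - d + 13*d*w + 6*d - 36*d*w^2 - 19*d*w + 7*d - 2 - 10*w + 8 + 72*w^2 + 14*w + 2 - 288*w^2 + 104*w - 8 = d^2*(2 - 4*w) + d*(-36*w^2 - 6*w + 12) - 216*w^2 + 108*w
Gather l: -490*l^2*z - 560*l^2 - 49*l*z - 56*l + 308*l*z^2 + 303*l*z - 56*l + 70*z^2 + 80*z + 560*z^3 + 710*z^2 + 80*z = l^2*(-490*z - 560) + l*(308*z^2 + 254*z - 112) + 560*z^3 + 780*z^2 + 160*z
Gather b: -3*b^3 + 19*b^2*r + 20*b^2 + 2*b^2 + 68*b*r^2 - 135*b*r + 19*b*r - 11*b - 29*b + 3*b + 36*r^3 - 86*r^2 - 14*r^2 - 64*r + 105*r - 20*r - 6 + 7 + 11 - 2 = -3*b^3 + b^2*(19*r + 22) + b*(68*r^2 - 116*r - 37) + 36*r^3 - 100*r^2 + 21*r + 10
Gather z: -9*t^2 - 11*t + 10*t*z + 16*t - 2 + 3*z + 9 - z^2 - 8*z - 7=-9*t^2 + 5*t - z^2 + z*(10*t - 5)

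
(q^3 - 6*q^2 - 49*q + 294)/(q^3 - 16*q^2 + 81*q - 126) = (q + 7)/(q - 3)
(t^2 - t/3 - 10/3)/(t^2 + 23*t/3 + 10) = (t - 2)/(t + 6)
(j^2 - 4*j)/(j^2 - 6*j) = (j - 4)/(j - 6)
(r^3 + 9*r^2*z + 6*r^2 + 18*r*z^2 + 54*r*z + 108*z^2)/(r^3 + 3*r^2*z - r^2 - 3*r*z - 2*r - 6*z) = (r^2 + 6*r*z + 6*r + 36*z)/(r^2 - r - 2)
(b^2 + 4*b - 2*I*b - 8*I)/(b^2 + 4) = (b + 4)/(b + 2*I)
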